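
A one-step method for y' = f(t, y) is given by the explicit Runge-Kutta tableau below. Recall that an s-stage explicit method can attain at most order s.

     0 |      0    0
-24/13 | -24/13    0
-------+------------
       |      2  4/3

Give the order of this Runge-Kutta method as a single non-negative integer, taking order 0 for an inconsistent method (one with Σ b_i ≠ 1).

0

b = (2, 4/3)
c = (0, -24/13)
Σ b_i: 2·1 + 4/3·1 = 10/3 ≠ 1 ⇒ order 0.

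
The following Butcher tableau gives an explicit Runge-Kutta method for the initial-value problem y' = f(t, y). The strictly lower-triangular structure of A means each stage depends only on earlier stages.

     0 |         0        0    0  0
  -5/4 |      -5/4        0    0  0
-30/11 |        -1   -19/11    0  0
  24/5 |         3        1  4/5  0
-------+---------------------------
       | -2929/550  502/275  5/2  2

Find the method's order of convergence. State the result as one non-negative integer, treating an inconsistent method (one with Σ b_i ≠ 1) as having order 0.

b = (-2929/550, 502/275, 5/2, 2)
c = (0, -5/4, -30/11, 24/5)
Ac = (0, 0, 95/44, -151/44)
Σ b_i: (-2929/550)·1 + 502/275·1 + 5/2·1 + 2·1 = 1 ✓
b·c: 502/275·(-5/4) + 5/2·(-30/11) + 2·24/5 = 1/2 ✓
b·c²: 502/275·25/16 + 5/2·900/121 + 2·576/25 = 1634161/24200 ≠ 1/3 ⇒ order 2.
b·Ac: 5/2·95/44 + 2·(-151/44) = -129/88 ≠ 1/6

2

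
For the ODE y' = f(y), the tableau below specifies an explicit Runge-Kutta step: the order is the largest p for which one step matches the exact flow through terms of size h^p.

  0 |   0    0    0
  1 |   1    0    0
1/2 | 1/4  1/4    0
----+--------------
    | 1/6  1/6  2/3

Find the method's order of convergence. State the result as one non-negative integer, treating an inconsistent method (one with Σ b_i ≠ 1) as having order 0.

3

b = (1/6, 1/6, 2/3)
c = (0, 1, 1/2)
Ac = (0, 0, 1/4)
Σ b_i: 1/6·1 + 1/6·1 + 2/3·1 = 1 ✓
b·c: 1/6·1 + 2/3·1/2 = 1/2 ✓
b·c²: 1/6·1 + 2/3·1/4 = 1/3 ✓
b·Ac: 2/3·1/4 = 1/6 ✓; 3 stages ⇒ order 3.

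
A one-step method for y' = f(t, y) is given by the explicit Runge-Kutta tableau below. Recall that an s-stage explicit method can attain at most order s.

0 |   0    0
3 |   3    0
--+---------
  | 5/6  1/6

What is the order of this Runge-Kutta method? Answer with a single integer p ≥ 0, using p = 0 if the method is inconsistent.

2

b = (5/6, 1/6)
c = (0, 3)
Σ b_i: 5/6·1 + 1/6·1 = 1 ✓
b·c: 1/6·3 = 1/2 ✓; 2 stages ⇒ order 2.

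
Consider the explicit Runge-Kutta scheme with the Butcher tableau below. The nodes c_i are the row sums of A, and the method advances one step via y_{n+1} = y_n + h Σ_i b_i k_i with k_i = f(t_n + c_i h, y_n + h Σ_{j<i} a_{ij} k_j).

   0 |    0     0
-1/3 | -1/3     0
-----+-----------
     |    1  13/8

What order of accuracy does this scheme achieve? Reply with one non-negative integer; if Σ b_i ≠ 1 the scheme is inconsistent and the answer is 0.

b = (1, 13/8)
c = (0, -1/3)
Σ b_i: 1·1 + 13/8·1 = 21/8 ≠ 1 ⇒ order 0.

0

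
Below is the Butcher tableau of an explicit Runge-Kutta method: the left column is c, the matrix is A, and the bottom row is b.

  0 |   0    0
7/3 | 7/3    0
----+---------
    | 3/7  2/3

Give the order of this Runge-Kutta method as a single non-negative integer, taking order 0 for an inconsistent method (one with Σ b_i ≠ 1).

b = (3/7, 2/3)
c = (0, 7/3)
Σ b_i: 3/7·1 + 2/3·1 = 23/21 ≠ 1 ⇒ order 0.

0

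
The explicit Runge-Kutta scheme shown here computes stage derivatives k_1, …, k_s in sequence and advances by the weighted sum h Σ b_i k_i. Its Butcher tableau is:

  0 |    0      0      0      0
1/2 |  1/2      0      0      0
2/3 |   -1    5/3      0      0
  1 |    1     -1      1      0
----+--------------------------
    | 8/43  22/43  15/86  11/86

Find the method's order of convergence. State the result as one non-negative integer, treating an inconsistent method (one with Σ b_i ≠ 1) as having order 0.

b = (8/43, 22/43, 15/86, 11/86)
c = (0, 1/2, 2/3, 1)
Ac = (0, 0, 5/6, 1/6)
Σ b_i: 8/43·1 + 22/43·1 + 15/86·1 + 11/86·1 = 1 ✓
b·c: 22/43·1/2 + 15/86·2/3 + 11/86·1 = 1/2 ✓
b·c²: 22/43·1/4 + 15/86·4/9 + 11/86·1 = 1/3 ✓
b·Ac: 15/86·5/6 + 11/86·1/6 = 1/6 ✓
b·c³: 22/43·1/8 + 15/86·8/27 + 11/86·1 = 377/1548 ≠ 1/4 ⇒ order 3.
b·(c∘Ac): 15/86·5/9 + 11/86·1/6 = 61/516 ≠ 1/8
b·Ac²: 15/86·5/12 + 11/86·7/36 = 151/1548 ≠ 1/12
b·A²c: 11/86·5/6 = 55/516 ≠ 1/24

3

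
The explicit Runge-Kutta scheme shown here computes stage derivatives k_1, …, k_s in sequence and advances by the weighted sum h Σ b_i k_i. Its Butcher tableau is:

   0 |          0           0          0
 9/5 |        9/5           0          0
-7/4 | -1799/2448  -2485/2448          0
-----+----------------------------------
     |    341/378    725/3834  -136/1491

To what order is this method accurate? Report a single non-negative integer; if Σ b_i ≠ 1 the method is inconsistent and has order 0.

3

b = (341/378, 725/3834, -136/1491)
c = (0, 9/5, -7/4)
Ac = (0, 0, -497/272)
Σ b_i: 341/378·1 + 725/3834·1 + (-136/1491)·1 = 1 ✓
b·c: 725/3834·9/5 + (-136/1491)·(-7/4) = 1/2 ✓
b·c²: 725/3834·81/25 + (-136/1491)·49/16 = 1/3 ✓
b·Ac: (-136/1491)·(-497/272) = 1/6 ✓; 3 stages ⇒ order 3.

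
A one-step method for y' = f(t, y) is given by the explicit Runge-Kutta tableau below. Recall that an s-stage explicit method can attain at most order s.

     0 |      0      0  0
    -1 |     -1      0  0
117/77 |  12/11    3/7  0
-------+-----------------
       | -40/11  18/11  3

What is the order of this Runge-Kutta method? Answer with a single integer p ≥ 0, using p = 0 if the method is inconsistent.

1

b = (-40/11, 18/11, 3)
c = (0, -1, 117/77)
Ac = (0, 0, -3/7)
Σ b_i: (-40/11)·1 + 18/11·1 + 3·1 = 1 ✓
b·c: 18/11·(-1) + 3·117/77 = 225/77 ≠ 1/2 ⇒ order 1.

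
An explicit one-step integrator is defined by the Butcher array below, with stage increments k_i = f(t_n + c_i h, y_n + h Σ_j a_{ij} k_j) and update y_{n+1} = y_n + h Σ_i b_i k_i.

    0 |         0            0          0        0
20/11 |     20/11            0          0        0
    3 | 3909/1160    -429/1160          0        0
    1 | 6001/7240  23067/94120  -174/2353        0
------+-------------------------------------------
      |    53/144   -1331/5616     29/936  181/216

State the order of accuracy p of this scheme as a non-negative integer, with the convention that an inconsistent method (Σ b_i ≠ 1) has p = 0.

b = (53/144, -1331/5616, 29/936, 181/216)
c = (0, 20/11, 3, 1)
Ac = (0, 0, -39/58, 81/362)
Σ b_i: 53/144·1 + (-1331/5616)·1 + 29/936·1 + 181/216·1 = 1 ✓
b·c: (-1331/5616)·20/11 + 29/936·3 + 181/216·1 = 1/2 ✓
b·c²: (-1331/5616)·400/121 + 29/936·9 + 181/216·1 = 1/3 ✓
b·Ac: 29/936·(-39/58) + 181/216·81/362 = 1/6 ✓
b·c³: (-1331/5616)·8000/1331 + 29/936·27 + 181/216·1 = 1/4 ✓
b·(c∘Ac): 29/936·(-117/58) + 181/216·81/362 = 1/8 ✓
b·Ac²: 29/936·(-390/319) + 181/216·288/1991 = 1/12 ✓
b·A²c: 181/216·9/181 = 1/24 ✓; 4 stages ⇒ order 4.

4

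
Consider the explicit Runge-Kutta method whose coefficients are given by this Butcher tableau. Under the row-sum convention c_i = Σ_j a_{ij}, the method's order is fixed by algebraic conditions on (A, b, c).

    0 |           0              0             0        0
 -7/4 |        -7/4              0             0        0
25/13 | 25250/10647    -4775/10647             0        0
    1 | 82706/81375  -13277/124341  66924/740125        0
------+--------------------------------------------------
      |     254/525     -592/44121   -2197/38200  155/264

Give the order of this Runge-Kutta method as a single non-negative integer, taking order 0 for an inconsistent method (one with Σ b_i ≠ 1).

b = (254/525, -592/44121, -2197/38200, 155/264)
c = (0, -7/4, 25/13, 1)
Ac = (0, 0, 4775/6084, 671/1860)
Σ b_i: 254/525·1 + (-592/44121)·1 + (-2197/38200)·1 + 155/264·1 = 1 ✓
b·c: (-592/44121)·(-7/4) + (-2197/38200)·25/13 + 155/264·1 = 1/2 ✓
b·c²: (-592/44121)·49/16 + (-2197/38200)·625/169 + 155/264·1 = 1/3 ✓
b·Ac: (-2197/38200)·4775/6084 + 155/264·671/1860 = 1/6 ✓
b·c³: (-592/44121)·(-343/64) + (-2197/38200)·15625/2197 + 155/264·1 = 1/4 ✓
b·(c∘Ac): (-2197/38200)·119375/79092 + 155/264·671/1860 = 1/8 ✓
b·Ac²: (-2197/38200)·(-33425/24336) + 155/264·11/1488 = 1/12 ✓
b·A²c: 155/264·11/155 = 1/24 ✓; 4 stages ⇒ order 4.

4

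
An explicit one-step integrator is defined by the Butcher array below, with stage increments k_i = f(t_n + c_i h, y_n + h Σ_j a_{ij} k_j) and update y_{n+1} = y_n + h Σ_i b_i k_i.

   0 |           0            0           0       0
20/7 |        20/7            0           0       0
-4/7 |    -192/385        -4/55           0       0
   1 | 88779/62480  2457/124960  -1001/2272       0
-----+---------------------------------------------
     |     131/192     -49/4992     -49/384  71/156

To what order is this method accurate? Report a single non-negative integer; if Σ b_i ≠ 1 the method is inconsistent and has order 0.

b = (131/192, -49/4992, -49/384, 71/156)
c = (0, 20/7, -4/7, 1)
Ac = (0, 0, -16/77, 481/1562)
Σ b_i: 131/192·1 + (-49/4992)·1 + (-49/384)·1 + 71/156·1 = 1 ✓
b·c: (-49/4992)·20/7 + (-49/384)·(-4/7) + 71/156·1 = 1/2 ✓
b·c²: (-49/4992)·400/49 + (-49/384)·16/49 + 71/156·1 = 1/3 ✓
b·Ac: (-49/384)·(-16/77) + 71/156·481/1562 = 1/6 ✓
b·c³: (-49/4992)·8000/343 + (-49/384)·(-64/343) + 71/156·1 = 1/4 ✓
b·(c∘Ac): (-49/384)·64/539 + 71/156·481/1562 = 1/8 ✓
b·Ac²: (-49/384)·(-320/539) + 71/156·13/781 = 1/12 ✓
b·A²c: 71/156·13/142 = 1/24 ✓; 4 stages ⇒ order 4.

4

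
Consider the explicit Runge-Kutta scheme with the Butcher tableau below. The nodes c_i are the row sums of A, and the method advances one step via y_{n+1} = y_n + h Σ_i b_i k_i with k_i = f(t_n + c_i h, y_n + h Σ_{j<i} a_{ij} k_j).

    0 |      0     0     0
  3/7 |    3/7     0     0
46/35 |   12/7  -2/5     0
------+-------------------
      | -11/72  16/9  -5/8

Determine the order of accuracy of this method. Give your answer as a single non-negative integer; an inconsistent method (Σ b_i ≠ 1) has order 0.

b = (-11/72, 16/9, -5/8)
c = (0, 3/7, 46/35)
Ac = (0, 0, -6/35)
Σ b_i: (-11/72)·1 + 16/9·1 + (-5/8)·1 = 1 ✓
b·c: 16/9·3/7 + (-5/8)·46/35 = -5/84 ≠ 1/2 ⇒ order 1.

1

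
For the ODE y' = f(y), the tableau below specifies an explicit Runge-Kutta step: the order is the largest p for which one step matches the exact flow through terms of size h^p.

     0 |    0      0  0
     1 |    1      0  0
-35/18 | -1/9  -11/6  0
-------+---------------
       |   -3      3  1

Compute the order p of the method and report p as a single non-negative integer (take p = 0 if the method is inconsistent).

b = (-3, 3, 1)
c = (0, 1, -35/18)
Ac = (0, 0, -11/6)
Σ b_i: (-3)·1 + 3·1 + 1·1 = 1 ✓
b·c: 3·1 + 1·(-35/18) = 19/18 ≠ 1/2 ⇒ order 1.

1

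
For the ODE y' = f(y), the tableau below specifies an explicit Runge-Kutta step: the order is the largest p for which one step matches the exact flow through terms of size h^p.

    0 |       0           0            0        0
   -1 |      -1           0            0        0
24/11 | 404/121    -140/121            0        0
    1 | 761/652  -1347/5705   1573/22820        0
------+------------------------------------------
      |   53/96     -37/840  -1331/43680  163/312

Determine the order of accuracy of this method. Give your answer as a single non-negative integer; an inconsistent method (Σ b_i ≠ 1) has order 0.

b = (53/96, -37/840, -1331/43680, 163/312)
c = (0, -1, 24/11, 1)
Ac = (0, 0, 140/121, 63/163)
Σ b_i: 53/96·1 + (-37/840)·1 + (-1331/43680)·1 + 163/312·1 = 1 ✓
b·c: (-37/840)·(-1) + (-1331/43680)·24/11 + 163/312·1 = 1/2 ✓
b·c²: (-37/840)·1 + (-1331/43680)·576/121 + 163/312·1 = 1/3 ✓
b·Ac: (-1331/43680)·140/121 + 163/312·63/163 = 1/6 ✓
b·c³: (-37/840)·(-1) + (-1331/43680)·13824/1331 + 163/312·1 = 1/4 ✓
b·(c∘Ac): (-1331/43680)·3360/1331 + 163/312·63/163 = 1/8 ✓
b·Ac²: (-1331/43680)·(-140/121) + 163/312·15/163 = 1/12 ✓
b·A²c: 163/312·13/163 = 1/24 ✓; 4 stages ⇒ order 4.

4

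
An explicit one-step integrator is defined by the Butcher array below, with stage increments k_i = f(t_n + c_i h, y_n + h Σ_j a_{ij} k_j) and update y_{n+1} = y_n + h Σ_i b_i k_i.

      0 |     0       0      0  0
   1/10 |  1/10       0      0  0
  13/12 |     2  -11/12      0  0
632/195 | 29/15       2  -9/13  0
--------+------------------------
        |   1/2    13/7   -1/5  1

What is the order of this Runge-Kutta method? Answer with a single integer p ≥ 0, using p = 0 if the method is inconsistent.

0

b = (1/2, 13/7, -1/5, 1)
c = (0, 1/10, 13/12, 632/195)
Ac = (0, 0, -11/120, -11/20)
Σ b_i: 1/2·1 + 13/7·1 + (-1/5)·1 + 1·1 = 221/70 ≠ 1 ⇒ order 0.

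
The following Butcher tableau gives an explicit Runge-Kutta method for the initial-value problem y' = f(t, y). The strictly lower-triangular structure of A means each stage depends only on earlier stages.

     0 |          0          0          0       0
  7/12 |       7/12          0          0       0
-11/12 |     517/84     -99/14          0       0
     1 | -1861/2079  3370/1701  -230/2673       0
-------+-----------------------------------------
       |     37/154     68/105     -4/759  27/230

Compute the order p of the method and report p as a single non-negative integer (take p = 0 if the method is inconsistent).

b = (37/154, 68/105, -4/759, 27/230)
c = (0, 7/12, -11/12, 1)
Ac = (0, 0, -33/8, 100/81)
Σ b_i: 37/154·1 + 68/105·1 + (-4/759)·1 + 27/230·1 = 1 ✓
b·c: 68/105·7/12 + (-4/759)·(-11/12) + 27/230·1 = 1/2 ✓
b·c²: 68/105·49/144 + (-4/759)·121/144 + 27/230·1 = 1/3 ✓
b·Ac: (-4/759)·(-33/8) + 27/230·100/81 = 1/6 ✓
b·c³: 68/105·343/1728 + (-4/759)·(-1331/1728) + 27/230·1 = 1/4 ✓
b·(c∘Ac): (-4/759)·121/32 + 27/230·100/81 = 1/8 ✓
b·Ac²: (-4/759)·(-77/32) + 27/230·65/108 = 1/12 ✓
b·A²c: 27/230·115/324 = 1/24 ✓; 4 stages ⇒ order 4.

4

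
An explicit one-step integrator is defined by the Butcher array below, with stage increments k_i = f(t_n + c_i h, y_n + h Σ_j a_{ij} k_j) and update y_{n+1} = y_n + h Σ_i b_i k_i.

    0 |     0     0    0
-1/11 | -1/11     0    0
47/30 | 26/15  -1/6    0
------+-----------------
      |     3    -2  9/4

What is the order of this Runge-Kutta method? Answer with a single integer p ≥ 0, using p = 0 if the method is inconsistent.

b = (3, -2, 9/4)
c = (0, -1/11, 47/30)
Ac = (0, 0, 1/66)
Σ b_i: 3·1 + (-2)·1 + 9/4·1 = 13/4 ≠ 1 ⇒ order 0.

0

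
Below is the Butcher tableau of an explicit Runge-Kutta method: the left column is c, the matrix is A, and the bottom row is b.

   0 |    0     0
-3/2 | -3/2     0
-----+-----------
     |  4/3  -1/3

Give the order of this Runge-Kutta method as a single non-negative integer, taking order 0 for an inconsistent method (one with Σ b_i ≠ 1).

b = (4/3, -1/3)
c = (0, -3/2)
Σ b_i: 4/3·1 + (-1/3)·1 = 1 ✓
b·c: (-1/3)·(-3/2) = 1/2 ✓; 2 stages ⇒ order 2.

2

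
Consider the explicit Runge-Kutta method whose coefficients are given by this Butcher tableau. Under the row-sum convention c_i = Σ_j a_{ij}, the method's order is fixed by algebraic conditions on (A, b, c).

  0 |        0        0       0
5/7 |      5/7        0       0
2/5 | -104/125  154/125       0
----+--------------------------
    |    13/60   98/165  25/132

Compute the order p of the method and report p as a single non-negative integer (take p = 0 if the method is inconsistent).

3

b = (13/60, 98/165, 25/132)
c = (0, 5/7, 2/5)
Ac = (0, 0, 22/25)
Σ b_i: 13/60·1 + 98/165·1 + 25/132·1 = 1 ✓
b·c: 98/165·5/7 + 25/132·2/5 = 1/2 ✓
b·c²: 98/165·25/49 + 25/132·4/25 = 1/3 ✓
b·Ac: 25/132·22/25 = 1/6 ✓; 3 stages ⇒ order 3.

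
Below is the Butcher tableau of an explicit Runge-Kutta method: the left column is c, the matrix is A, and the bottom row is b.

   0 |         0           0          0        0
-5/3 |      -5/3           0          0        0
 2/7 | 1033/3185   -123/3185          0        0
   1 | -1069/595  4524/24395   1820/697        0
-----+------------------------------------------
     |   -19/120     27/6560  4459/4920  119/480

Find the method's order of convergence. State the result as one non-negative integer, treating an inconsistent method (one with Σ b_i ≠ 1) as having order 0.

4

b = (-19/120, 27/6560, 4459/4920, 119/480)
c = (0, -5/3, 2/7, 1)
Ac = (0, 0, 41/637, 52/119)
Σ b_i: (-19/120)·1 + 27/6560·1 + 4459/4920·1 + 119/480·1 = 1 ✓
b·c: 27/6560·(-5/3) + 4459/4920·2/7 + 119/480·1 = 1/2 ✓
b·c²: 27/6560·25/9 + 4459/4920·4/49 + 119/480·1 = 1/3 ✓
b·Ac: 4459/4920·41/637 + 119/480·52/119 = 1/6 ✓
b·c³: 27/6560·(-125/27) + 4459/4920·8/343 + 119/480·1 = 1/4 ✓
b·(c∘Ac): 4459/4920·82/4459 + 119/480·52/119 = 1/8 ✓
b·Ac²: 4459/4920·(-205/1911) + 119/480·260/357 = 1/12 ✓
b·A²c: 119/480·20/119 = 1/24 ✓; 4 stages ⇒ order 4.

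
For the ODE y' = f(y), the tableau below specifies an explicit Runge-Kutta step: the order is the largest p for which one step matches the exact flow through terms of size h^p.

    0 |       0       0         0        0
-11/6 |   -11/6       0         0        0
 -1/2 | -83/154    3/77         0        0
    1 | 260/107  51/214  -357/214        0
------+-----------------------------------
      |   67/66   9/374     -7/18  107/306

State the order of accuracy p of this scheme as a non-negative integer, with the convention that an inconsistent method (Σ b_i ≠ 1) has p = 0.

b = (67/66, 9/374, -7/18, 107/306)
c = (0, -11/6, -1/2, 1)
Ac = (0, 0, -1/14, 85/214)
Σ b_i: 67/66·1 + 9/374·1 + (-7/18)·1 + 107/306·1 = 1 ✓
b·c: 9/374·(-11/6) + (-7/18)·(-1/2) + 107/306·1 = 1/2 ✓
b·c²: 9/374·121/36 + (-7/18)·1/4 + 107/306·1 = 1/3 ✓
b·Ac: (-7/18)·(-1/14) + 107/306·85/214 = 1/6 ✓
b·c³: 9/374·(-1331/216) + (-7/18)·(-1/8) + 107/306·1 = 1/4 ✓
b·(c∘Ac): (-7/18)·1/28 + 107/306·85/214 = 1/8 ✓
b·Ac²: (-7/18)·11/84 + 107/306·493/1284 = 1/12 ✓
b·A²c: 107/306·51/428 = 1/24 ✓; 4 stages ⇒ order 4.

4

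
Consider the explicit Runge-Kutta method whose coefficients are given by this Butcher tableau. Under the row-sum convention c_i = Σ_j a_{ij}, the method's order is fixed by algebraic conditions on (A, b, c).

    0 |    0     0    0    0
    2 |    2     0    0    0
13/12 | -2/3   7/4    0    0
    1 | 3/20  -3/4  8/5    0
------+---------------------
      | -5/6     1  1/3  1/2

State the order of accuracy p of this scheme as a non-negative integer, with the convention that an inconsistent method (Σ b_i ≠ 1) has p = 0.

1

b = (-5/6, 1, 1/3, 1/2)
c = (0, 2, 13/12, 1)
Ac = (0, 0, 7/2, 7/30)
Σ b_i: (-5/6)·1 + 1·1 + 1/3·1 + 1/2·1 = 1 ✓
b·c: 1·2 + 1/3·13/12 + 1/2·1 = 103/36 ≠ 1/2 ⇒ order 1.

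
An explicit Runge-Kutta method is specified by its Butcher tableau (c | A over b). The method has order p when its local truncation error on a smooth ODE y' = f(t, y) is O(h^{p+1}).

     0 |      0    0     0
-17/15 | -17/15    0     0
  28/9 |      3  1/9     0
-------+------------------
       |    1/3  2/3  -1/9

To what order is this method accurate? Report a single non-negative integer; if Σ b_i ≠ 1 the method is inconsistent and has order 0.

b = (1/3, 2/3, -1/9)
c = (0, -17/15, 28/9)
Ac = (0, 0, -17/135)
Σ b_i: 1/3·1 + 2/3·1 + (-1/9)·1 = 8/9 ≠ 1 ⇒ order 0.

0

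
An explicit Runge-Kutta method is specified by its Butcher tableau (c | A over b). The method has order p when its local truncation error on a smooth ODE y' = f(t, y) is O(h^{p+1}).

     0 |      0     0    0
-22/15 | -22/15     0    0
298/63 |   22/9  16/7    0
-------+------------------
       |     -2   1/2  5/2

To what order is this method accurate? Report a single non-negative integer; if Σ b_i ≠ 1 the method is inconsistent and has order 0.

b = (-2, 1/2, 5/2)
c = (0, -22/15, 298/63)
Ac = (0, 0, -352/105)
Σ b_i: (-2)·1 + 1/2·1 + 5/2·1 = 1 ✓
b·c: 1/2·(-22/15) + 5/2·298/63 = 3494/315 ≠ 1/2 ⇒ order 1.

1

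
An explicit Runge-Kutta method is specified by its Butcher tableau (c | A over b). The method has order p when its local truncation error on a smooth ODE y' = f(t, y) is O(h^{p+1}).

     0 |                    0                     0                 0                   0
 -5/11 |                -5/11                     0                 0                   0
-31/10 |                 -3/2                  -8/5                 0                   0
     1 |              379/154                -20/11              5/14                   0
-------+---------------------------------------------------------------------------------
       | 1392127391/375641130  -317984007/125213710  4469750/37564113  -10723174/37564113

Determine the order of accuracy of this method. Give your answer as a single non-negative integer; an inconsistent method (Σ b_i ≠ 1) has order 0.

b = (1392127391/375641130, -317984007/125213710, 4469750/37564113, -10723174/37564113)
c = (0, -5/11, -31/10, 1)
Ac = (0, 0, 8/11, -951/3388)
Σ b_i: 1392127391/375641130·1 + (-317984007/125213710)·1 + 4469750/37564113·1 + (-10723174/37564113)·1 = 1 ✓
b·c: (-317984007/125213710)·(-5/11) + 4469750/37564113·(-31/10) + (-10723174/37564113)·1 = 1/2 ✓
b·c²: (-317984007/125213710)·25/121 + 4469750/37564113·961/100 + (-10723174/37564113)·1 = 1/3 ✓
b·Ac: 4469750/37564113·8/11 + (-10723174/37564113)·(-951/3388) = 1/6 ✓
b·c³: (-317984007/125213710)·(-125/1331) + 4469750/37564113·(-29791/1000) + (-10723174/37564113)·1 = -1978863595/550940324 ≠ 1/4 ⇒ order 3.
b·(c∘Ac): 4469750/37564113·(-124/55) + (-10723174/37564113)·(-951/3388) = -155480519/826410486 ≠ 1/8
b·Ac²: 4469750/37564113·(-40/121) + (-10723174/37564113)·1139091/372680 = -7535622311/8264104860 ≠ 1/12
b·A²c: (-10723174/37564113)·20/77 = -2785240/37564113 ≠ 1/24

3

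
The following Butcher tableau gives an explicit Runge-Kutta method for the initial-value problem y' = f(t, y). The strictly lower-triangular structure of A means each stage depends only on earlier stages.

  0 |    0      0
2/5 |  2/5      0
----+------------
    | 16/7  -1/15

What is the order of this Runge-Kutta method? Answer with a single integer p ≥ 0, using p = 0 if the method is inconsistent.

b = (16/7, -1/15)
c = (0, 2/5)
Σ b_i: 16/7·1 + (-1/15)·1 = 233/105 ≠ 1 ⇒ order 0.

0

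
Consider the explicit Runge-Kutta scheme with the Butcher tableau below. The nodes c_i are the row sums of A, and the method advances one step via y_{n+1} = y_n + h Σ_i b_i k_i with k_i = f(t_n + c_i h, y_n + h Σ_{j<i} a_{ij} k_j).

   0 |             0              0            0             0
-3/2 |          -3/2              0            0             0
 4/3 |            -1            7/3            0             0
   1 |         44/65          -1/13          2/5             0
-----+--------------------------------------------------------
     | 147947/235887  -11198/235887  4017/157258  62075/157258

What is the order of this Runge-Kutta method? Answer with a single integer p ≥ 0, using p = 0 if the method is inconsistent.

3

b = (147947/235887, -11198/235887, 4017/157258, 62075/157258)
c = (0, -3/2, 4/3, 1)
Ac = (0, 0, -7/2, 253/390)
Σ b_i: 147947/235887·1 + (-11198/235887)·1 + 4017/157258·1 + 62075/157258·1 = 1 ✓
b·c: (-11198/235887)·(-3/2) + 4017/157258·4/3 + 62075/157258·1 = 1/2 ✓
b·c²: (-11198/235887)·9/4 + 4017/157258·16/9 + 62075/157258·1 = 1/3 ✓
b·Ac: 4017/157258·(-7/2) + 62075/157258·253/390 = 1/6 ✓
b·c³: (-11198/235887)·(-27/8) + 4017/157258·64/27 + 62075/157258·1 = 1742261/2830644 ≠ 1/4 ⇒ order 3.
b·(c∘Ac): 4017/157258·(-14/3) + 62075/157258·253/390 = 129139/943548 ≠ 1/8
b·Ac²: 4017/157258·21/4 + 62075/157258·1259/2340 = 980779/2830644 ≠ 1/12
b·A²c: 62075/157258·(-7/5) = -86905/157258 ≠ 1/24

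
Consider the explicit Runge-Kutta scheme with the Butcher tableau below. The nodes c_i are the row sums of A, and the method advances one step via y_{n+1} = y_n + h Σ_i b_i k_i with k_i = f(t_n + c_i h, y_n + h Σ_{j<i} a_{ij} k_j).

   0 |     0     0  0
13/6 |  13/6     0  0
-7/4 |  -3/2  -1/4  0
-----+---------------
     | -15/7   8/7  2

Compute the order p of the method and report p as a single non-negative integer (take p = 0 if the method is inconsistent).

1

b = (-15/7, 8/7, 2)
c = (0, 13/6, -7/4)
Ac = (0, 0, -13/24)
Σ b_i: (-15/7)·1 + 8/7·1 + 2·1 = 1 ✓
b·c: 8/7·13/6 + 2·(-7/4) = -43/42 ≠ 1/2 ⇒ order 1.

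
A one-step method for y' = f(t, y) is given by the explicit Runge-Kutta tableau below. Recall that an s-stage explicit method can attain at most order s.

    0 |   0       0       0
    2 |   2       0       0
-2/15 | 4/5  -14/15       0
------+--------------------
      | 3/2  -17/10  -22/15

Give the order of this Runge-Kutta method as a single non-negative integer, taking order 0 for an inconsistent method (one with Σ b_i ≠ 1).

b = (3/2, -17/10, -22/15)
c = (0, 2, -2/15)
Ac = (0, 0, -28/15)
Σ b_i: 3/2·1 + (-17/10)·1 + (-22/15)·1 = -5/3 ≠ 1 ⇒ order 0.

0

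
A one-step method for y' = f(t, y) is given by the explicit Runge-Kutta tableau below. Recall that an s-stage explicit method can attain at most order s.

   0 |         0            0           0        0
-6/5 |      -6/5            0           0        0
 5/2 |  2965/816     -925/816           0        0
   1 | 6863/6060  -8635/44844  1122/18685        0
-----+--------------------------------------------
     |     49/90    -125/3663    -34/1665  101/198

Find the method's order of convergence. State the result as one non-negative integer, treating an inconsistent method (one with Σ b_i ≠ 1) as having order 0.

b = (49/90, -125/3663, -34/1665, 101/198)
c = (0, -6/5, 5/2, 1)
Ac = (0, 0, 185/136, 77/202)
Σ b_i: 49/90·1 + (-125/3663)·1 + (-34/1665)·1 + 101/198·1 = 1 ✓
b·c: (-125/3663)·(-6/5) + (-34/1665)·5/2 + 101/198·1 = 1/2 ✓
b·c²: (-125/3663)·36/25 + (-34/1665)·25/4 + 101/198·1 = 1/3 ✓
b·Ac: (-34/1665)·185/136 + 101/198·77/202 = 1/6 ✓
b·c³: (-125/3663)·(-216/125) + (-34/1665)·125/8 + 101/198·1 = 1/4 ✓
b·(c∘Ac): (-34/1665)·925/272 + 101/198·77/202 = 1/8 ✓
b·Ac²: (-34/1665)·(-111/68) + 101/198·99/1010 = 1/12 ✓
b·A²c: 101/198·33/404 = 1/24 ✓; 4 stages ⇒ order 4.

4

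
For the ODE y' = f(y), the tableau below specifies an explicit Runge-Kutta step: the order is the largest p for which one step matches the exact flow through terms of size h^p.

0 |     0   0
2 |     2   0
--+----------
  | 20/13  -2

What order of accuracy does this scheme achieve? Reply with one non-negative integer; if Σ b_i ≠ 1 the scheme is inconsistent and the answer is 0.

b = (20/13, -2)
c = (0, 2)
Σ b_i: 20/13·1 + (-2)·1 = -6/13 ≠ 1 ⇒ order 0.

0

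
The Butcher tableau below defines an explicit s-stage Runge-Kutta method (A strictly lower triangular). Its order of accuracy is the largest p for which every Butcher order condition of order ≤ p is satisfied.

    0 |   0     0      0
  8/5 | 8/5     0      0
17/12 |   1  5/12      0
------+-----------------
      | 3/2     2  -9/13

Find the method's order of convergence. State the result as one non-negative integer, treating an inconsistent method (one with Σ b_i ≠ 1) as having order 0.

b = (3/2, 2, -9/13)
c = (0, 8/5, 17/12)
Ac = (0, 0, 2/3)
Σ b_i: 3/2·1 + 2·1 + (-9/13)·1 = 73/26 ≠ 1 ⇒ order 0.

0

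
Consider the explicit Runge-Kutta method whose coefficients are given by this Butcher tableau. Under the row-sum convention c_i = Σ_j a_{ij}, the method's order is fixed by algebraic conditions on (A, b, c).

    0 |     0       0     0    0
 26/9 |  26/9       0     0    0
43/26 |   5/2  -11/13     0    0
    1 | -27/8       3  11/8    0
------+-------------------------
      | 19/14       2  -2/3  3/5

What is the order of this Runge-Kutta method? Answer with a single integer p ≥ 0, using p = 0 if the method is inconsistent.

0

b = (19/14, 2, -2/3, 3/5)
c = (0, 26/9, 43/26, 1)
Ac = (0, 0, -22/9, 6827/624)
Σ b_i: 19/14·1 + 2·1 + (-2/3)·1 + 3/5·1 = 691/210 ≠ 1 ⇒ order 0.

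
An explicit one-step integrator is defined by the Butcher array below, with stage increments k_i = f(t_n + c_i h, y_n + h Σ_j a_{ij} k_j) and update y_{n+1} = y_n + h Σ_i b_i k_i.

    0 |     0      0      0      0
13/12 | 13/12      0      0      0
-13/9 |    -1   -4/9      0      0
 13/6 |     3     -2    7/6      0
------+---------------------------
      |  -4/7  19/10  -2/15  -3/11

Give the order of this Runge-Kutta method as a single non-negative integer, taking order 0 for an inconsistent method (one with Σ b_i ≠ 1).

0

b = (-4/7, 19/10, -2/15, -3/11)
c = (0, 13/12, -13/9, 13/6)
Ac = (0, 0, -13/27, -104/27)
Σ b_i: (-4/7)·1 + 19/10·1 + (-2/15)·1 + (-3/11)·1 = 2131/2310 ≠ 1 ⇒ order 0.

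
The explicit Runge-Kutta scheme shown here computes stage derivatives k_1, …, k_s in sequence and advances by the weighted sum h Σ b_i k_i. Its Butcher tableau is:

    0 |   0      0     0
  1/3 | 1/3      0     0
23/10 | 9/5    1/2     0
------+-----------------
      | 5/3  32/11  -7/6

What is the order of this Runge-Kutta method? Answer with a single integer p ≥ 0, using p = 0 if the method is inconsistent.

b = (5/3, 32/11, -7/6)
c = (0, 1/3, 23/10)
Ac = (0, 0, 1/6)
Σ b_i: 5/3·1 + 32/11·1 + (-7/6)·1 = 75/22 ≠ 1 ⇒ order 0.

0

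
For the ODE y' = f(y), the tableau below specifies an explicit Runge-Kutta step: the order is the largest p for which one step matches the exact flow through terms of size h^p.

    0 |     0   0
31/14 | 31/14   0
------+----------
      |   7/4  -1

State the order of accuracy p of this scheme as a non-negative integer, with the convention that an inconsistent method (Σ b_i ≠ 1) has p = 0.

b = (7/4, -1)
c = (0, 31/14)
Σ b_i: 7/4·1 + (-1)·1 = 3/4 ≠ 1 ⇒ order 0.

0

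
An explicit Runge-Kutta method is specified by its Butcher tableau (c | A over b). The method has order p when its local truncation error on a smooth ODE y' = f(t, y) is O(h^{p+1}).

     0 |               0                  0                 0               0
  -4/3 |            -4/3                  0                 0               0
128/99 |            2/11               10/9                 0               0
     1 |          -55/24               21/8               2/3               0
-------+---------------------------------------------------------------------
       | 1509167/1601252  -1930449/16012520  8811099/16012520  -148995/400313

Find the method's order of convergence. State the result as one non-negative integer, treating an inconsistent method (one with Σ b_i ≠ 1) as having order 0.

b = (1509167/1601252, -1930449/16012520, 8811099/16012520, -148995/400313)
c = (0, -4/3, 128/99, 1)
Ac = (0, 0, -40/27, -1567/594)
Σ b_i: 1509167/1601252·1 + (-1930449/16012520)·1 + 8811099/16012520·1 + (-148995/400313)·1 = 1 ✓
b·c: (-1930449/16012520)·(-4/3) + 8811099/16012520·128/99 + (-148995/400313)·1 = 1/2 ✓
b·c²: (-1930449/16012520)·16/9 + 8811099/16012520·16384/9801 + (-148995/400313)·1 = 1/3 ✓
b·Ac: 8811099/16012520·(-40/27) + (-148995/400313)·(-1567/594) = 1/6 ✓
b·c³: (-1930449/16012520)·(-64/27) + 8811099/16012520·2097152/970299 + (-148995/400313)·1 = 14569429/13210329 ≠ 1/4 ⇒ order 3.
b·(c∘Ac): 8811099/16012520·(-5120/2673) + (-148995/400313)·(-1567/594) = -173249/2401878 ≠ 1/8
b·Ac²: 8811099/16012520·160/81 + (-148995/400313)·169982/29403 = -126593458/118892961 ≠ 1/12
b·A²c: (-148995/400313)·(-80/81) = 1324400/3602817 ≠ 1/24

3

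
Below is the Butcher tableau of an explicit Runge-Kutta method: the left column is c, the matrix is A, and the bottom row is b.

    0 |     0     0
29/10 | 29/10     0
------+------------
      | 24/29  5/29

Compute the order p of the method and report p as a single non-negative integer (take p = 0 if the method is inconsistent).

b = (24/29, 5/29)
c = (0, 29/10)
Σ b_i: 24/29·1 + 5/29·1 = 1 ✓
b·c: 5/29·29/10 = 1/2 ✓; 2 stages ⇒ order 2.

2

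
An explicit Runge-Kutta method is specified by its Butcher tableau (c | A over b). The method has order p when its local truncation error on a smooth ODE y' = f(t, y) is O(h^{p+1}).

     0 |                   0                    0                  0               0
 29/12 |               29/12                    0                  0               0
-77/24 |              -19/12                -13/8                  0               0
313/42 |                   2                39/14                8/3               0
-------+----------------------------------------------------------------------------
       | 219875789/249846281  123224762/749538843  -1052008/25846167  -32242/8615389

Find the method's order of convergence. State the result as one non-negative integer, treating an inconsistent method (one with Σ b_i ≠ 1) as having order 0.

3

b = (219875789/249846281, 123224762/749538843, -1052008/25846167, -32242/8615389)
c = (0, 29/12, -77/24, 313/42)
Ac = (0, 0, -377/96, -919/504)
Σ b_i: 219875789/249846281·1 + 123224762/749538843·1 + (-1052008/25846167)·1 + (-32242/8615389)·1 = 1 ✓
b·c: 123224762/749538843·29/12 + (-1052008/25846167)·(-77/24) + (-32242/8615389)·313/42 = 1/2 ✓
b·c²: 123224762/749538843·841/144 + (-1052008/25846167)·5929/576 + (-32242/8615389)·97969/1764 = 1/3 ✓
b·Ac: (-1052008/25846167)·(-377/96) + (-32242/8615389)·(-919/504) = 1/6 ✓
b·c³: 123224762/749538843·24389/1728 + (-1052008/25846167)·(-456533/13824) + (-32242/8615389)·30664297/74088 = 10498657427/4962464064 ≠ 1/4 ⇒ order 3.
b·(c∘Ac): (-1052008/25846167)·29029/2304 + (-32242/8615389)·(-287647/21168) = -1146266359/2481232032 ≠ 1/8
b·Ac²: (-1052008/25846167)·(-10933/1152) + (-32242/8615389)·264409/6048 = 138127751/620308008 ≠ 1/12
b·A²c: (-32242/8615389)·(-377/36) = 6077617/155077002 ≠ 1/24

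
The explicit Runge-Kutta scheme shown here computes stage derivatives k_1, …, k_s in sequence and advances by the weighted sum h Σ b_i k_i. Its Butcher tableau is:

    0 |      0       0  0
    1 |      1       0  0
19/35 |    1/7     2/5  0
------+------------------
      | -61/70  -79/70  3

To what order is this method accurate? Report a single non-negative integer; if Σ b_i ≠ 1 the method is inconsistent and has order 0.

2

b = (-61/70, -79/70, 3)
c = (0, 1, 19/35)
Ac = (0, 0, 2/5)
Σ b_i: (-61/70)·1 + (-79/70)·1 + 3·1 = 1 ✓
b·c: (-79/70)·1 + 3·19/35 = 1/2 ✓
b·c²: (-79/70)·1 + 3·361/1225 = -599/2450 ≠ 1/3 ⇒ order 2.
b·Ac: 3·2/5 = 6/5 ≠ 1/6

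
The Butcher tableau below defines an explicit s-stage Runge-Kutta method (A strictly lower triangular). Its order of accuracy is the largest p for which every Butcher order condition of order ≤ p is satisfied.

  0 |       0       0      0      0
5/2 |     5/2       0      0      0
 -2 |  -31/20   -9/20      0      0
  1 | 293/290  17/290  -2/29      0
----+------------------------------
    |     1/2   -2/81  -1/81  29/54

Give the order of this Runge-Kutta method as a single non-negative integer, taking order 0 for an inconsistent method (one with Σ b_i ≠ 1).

b = (1/2, -2/81, -1/81, 29/54)
c = (0, 5/2, -2, 1)
Ac = (0, 0, -9/8, 33/116)
Σ b_i: 1/2·1 + (-2/81)·1 + (-1/81)·1 + 29/54·1 = 1 ✓
b·c: (-2/81)·5/2 + (-1/81)·(-2) + 29/54·1 = 1/2 ✓
b·c²: (-2/81)·25/4 + (-1/81)·4 + 29/54·1 = 1/3 ✓
b·Ac: (-1/81)·(-9/8) + 29/54·33/116 = 1/6 ✓
b·c³: (-2/81)·125/8 + (-1/81)·(-8) + 29/54·1 = 1/4 ✓
b·(c∘Ac): (-1/81)·9/4 + 29/54·33/116 = 1/8 ✓
b·Ac²: (-1/81)·(-45/16) + 29/54·21/232 = 1/12 ✓
b·A²c: 29/54·9/116 = 1/24 ✓; 4 stages ⇒ order 4.

4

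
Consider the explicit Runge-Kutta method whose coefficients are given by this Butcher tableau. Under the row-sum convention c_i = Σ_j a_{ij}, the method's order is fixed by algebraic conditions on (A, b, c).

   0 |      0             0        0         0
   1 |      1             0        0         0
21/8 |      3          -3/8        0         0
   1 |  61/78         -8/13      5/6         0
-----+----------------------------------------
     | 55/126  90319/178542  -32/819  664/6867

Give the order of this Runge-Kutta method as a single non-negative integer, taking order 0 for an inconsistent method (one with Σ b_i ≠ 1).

3

b = (55/126, 90319/178542, -32/819, 664/6867)
c = (0, 1, 21/8, 1)
Ac = (0, 0, -3/8, 327/208)
Σ b_i: 55/126·1 + 90319/178542·1 + (-32/819)·1 + 664/6867·1 = 1 ✓
b·c: 90319/178542·1 + (-32/819)·21/8 + 664/6867·1 = 1/2 ✓
b·c²: 90319/178542·1 + (-32/819)·441/64 + 664/6867·1 = 1/3 ✓
b·Ac: (-32/819)·(-3/8) + 664/6867·327/208 = 1/6 ✓
b·c³: 90319/178542·1 + (-32/819)·9261/512 + 664/6867·1 = -5/48 ≠ 1/4 ⇒ order 3.
b·(c∘Ac): (-32/819)·(-63/64) + 664/6867·327/208 = 4/21 ≠ 1/8
b·Ac²: (-32/819)·(-3/8) + 664/6867·8531/1664 = 8011/15696 ≠ 1/12
b·A²c: 664/6867·(-5/16) = -415/13734 ≠ 1/24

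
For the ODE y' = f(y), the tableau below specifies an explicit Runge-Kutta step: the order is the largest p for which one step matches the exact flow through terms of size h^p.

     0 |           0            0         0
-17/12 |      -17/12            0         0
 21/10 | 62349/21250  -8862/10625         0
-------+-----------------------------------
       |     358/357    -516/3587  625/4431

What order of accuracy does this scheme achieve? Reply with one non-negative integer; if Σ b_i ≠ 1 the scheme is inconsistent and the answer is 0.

b = (358/357, -516/3587, 625/4431)
c = (0, -17/12, 21/10)
Ac = (0, 0, 1477/1250)
Σ b_i: 358/357·1 + (-516/3587)·1 + 625/4431·1 = 1 ✓
b·c: (-516/3587)·(-17/12) + 625/4431·21/10 = 1/2 ✓
b·c²: (-516/3587)·289/144 + 625/4431·441/100 = 1/3 ✓
b·Ac: 625/4431·1477/1250 = 1/6 ✓; 3 stages ⇒ order 3.

3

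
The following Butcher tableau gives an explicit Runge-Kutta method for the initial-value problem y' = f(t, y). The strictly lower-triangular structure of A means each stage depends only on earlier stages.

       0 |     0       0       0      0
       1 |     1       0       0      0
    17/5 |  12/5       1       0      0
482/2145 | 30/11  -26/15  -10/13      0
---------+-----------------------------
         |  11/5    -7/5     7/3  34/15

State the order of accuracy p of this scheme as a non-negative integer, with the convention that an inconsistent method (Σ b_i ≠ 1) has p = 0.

b = (11/5, -7/5, 7/3, 34/15)
c = (0, 1, 17/5, 482/2145)
Ac = (0, 0, 1, -848/195)
Σ b_i: 11/5·1 + (-7/5)·1 + 7/3·1 + 34/15·1 = 27/5 ≠ 1 ⇒ order 0.

0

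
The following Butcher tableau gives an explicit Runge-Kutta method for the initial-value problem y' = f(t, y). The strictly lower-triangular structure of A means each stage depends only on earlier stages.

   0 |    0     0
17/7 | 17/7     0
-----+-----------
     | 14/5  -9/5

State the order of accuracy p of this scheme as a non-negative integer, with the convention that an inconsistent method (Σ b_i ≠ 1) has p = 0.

1

b = (14/5, -9/5)
c = (0, 17/7)
Σ b_i: 14/5·1 + (-9/5)·1 = 1 ✓
b·c: (-9/5)·17/7 = -153/35 ≠ 1/2 ⇒ order 1.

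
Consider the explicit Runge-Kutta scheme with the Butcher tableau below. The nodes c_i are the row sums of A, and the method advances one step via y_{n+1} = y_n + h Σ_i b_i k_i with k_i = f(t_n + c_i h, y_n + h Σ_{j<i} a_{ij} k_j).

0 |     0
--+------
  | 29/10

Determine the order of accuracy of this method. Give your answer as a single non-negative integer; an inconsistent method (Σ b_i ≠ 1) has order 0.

b = (29/10)
c = (0)
Σ b_i: 29/10·1 = 29/10 ≠ 1 ⇒ order 0.

0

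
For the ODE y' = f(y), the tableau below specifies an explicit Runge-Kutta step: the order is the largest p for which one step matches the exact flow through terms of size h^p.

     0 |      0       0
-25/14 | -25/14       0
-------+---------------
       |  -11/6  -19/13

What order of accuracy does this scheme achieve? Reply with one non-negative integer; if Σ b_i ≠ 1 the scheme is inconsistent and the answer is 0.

0

b = (-11/6, -19/13)
c = (0, -25/14)
Σ b_i: (-11/6)·1 + (-19/13)·1 = -257/78 ≠ 1 ⇒ order 0.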